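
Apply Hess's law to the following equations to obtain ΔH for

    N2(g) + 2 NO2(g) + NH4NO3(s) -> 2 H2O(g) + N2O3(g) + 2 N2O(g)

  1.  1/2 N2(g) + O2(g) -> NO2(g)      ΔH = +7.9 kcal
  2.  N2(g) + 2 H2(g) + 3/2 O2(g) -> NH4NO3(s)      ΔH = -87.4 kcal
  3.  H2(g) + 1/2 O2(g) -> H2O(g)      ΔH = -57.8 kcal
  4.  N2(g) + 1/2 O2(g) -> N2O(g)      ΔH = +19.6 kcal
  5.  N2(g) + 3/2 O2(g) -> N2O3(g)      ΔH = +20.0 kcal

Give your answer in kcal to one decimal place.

eq. 1 reversed and × 2: (-2)·(+7.9) = -15.8 kcal
eq. 2 reversed: +87.4 kcal
eq. 3 × 2: (2)·(-57.8) = -115.6 kcal
eq. 4 × 2: (2)·(+19.6) = +39.2 kcal
eq. 5 as written: +20.0 kcal
Summing the manipulated equations, ΔH = (-2)·(+7.9) + (-1)·(-87.4) + (2)·(-57.8) + (2)·(+19.6) + (1)·(+20.0) = 15.2 kcal

ΔH = 15.2 kcal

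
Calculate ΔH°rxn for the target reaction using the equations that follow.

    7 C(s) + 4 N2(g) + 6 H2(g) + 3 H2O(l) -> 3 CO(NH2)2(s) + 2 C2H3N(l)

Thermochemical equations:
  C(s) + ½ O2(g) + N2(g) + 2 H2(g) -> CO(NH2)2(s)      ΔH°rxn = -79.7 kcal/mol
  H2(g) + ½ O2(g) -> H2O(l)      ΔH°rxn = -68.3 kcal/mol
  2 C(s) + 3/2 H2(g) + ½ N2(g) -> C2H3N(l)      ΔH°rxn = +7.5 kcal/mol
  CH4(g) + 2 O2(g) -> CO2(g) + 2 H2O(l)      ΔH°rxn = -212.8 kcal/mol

equation 1 × 3: (3)·(-79.7) = -239.1 kcal/mol
equation 2 reversed and × 3: (-3)·(-68.3) = +204.9 kcal/mol
equation 3 × 2: (2)·(+7.5) = +15.0 kcal/mol
equation 4: not needed.
ΔH°rxn = (-239.1) + (+204.9) + (+15.0) = -19.2 kcal/mol

ΔH°rxn = -19.2 kcal/mol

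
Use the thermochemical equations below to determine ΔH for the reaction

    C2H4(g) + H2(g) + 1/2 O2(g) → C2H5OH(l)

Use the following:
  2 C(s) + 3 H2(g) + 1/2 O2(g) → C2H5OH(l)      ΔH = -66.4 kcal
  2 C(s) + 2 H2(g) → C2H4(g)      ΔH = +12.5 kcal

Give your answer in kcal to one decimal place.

equation 1 as written (C2H5OH(l) already on the product side): -66.4 kcal
equation 2 reversed (C2H4(g) must end up as a reactant): -12.5 kcal
By Hess's law, ΔH = (1)·(-66.4) + (-1)·(+12.5) = -78.9 kcal

ΔH = -78.9 kcal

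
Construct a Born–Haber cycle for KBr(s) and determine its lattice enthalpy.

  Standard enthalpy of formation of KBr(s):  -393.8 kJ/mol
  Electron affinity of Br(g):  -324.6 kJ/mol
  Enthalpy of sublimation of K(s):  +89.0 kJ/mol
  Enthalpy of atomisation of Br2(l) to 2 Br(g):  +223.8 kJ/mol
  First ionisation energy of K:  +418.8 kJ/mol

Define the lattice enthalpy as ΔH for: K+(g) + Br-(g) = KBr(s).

U = -688.9 kJ/mol

ΔHf° = 1·ΔHsub + 1·(ΣIE) + 1/2·D(Br2) + 1·EA + U
-393.8 = 1·(+89.0) + 1·(+418.8) + 1/2·(+223.8) + 1·(-324.6) + U
U = -393.8 − (+295.1) = -688.9 kJ/mol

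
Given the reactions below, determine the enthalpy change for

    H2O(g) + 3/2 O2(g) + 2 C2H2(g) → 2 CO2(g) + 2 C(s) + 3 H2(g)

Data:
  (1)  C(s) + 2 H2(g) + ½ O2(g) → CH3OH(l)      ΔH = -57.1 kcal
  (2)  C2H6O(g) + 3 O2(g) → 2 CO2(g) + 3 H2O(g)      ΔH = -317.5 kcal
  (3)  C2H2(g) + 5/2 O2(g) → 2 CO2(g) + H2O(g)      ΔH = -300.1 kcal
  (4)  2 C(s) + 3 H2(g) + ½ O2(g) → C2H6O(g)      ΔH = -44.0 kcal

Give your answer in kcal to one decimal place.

ΔH = -238.7 kcal

(1): not needed.
(2) reversed: +317.5 kcal
(3) × 2: (2)·(-300.1) = -600.2 kcal
(4) reversed: +44.0 kcal
By Hess's law, ΔH = (-1)·(-317.5) + (2)·(-300.1) + (-1)·(-44.0) = -238.7 kcal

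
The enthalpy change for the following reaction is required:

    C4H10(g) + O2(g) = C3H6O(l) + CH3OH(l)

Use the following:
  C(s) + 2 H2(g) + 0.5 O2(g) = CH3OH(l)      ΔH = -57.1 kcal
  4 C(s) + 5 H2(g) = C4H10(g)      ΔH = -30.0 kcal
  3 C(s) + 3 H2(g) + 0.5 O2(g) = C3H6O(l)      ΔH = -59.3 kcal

ΔH = -86.4 kcal

equation 1 as written (CH3OH(l) already on the product side): -57.1 kcal
equation 2 reversed (C4H10(g) must end up as a reactant): +30.0 kcal
equation 3 as written (C3H6O(l) already on the product side): -59.3 kcal
ΔH = (1)·(-57.1) + (-1)·(-30.0) + (1)·(-59.3) = -86.4 kcal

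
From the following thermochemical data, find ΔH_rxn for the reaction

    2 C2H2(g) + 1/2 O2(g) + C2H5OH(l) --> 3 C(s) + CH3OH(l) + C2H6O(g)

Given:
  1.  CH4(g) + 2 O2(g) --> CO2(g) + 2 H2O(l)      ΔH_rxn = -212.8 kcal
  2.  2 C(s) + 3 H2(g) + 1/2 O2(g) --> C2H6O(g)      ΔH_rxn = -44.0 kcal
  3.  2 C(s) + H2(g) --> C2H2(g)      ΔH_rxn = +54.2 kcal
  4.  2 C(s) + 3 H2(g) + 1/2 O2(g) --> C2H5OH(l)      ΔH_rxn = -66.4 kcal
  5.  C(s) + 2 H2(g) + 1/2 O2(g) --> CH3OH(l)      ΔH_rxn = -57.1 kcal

ΔH_rxn = -143.1 kcal

eq. 1: not needed (CH4(g) appears nowhere else).
eq. 2 as written (C2H6O(g) already on the product side): -44.0 kcal
eq. 3 reversed and × 2 (reverse to put C2H2(g) on the reactant side; ×2 to match 2 C2H2(g) in the target): (-2)·(+54.2) = -108.4 kcal
eq. 4 reversed (reverse to put C2H5OH(l) on the reactant side): +66.4 kcal
eq. 5 as written (CH3OH(l) already on the product side): -57.1 kcal
By Hess's law, ΔH_rxn = (-44.0) + (-108.4) + (+66.4) + (-57.1) = -143.1 kcal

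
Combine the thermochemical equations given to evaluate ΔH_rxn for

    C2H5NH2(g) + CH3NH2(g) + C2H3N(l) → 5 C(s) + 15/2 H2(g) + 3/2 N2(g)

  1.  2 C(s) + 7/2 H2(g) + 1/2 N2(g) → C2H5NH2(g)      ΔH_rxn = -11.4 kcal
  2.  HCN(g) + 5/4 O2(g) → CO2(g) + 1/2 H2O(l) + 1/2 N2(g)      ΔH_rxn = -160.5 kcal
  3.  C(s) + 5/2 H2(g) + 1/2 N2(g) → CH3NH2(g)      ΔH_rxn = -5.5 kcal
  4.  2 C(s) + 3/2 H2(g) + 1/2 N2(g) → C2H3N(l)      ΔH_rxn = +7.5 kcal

eq. 1 reversed (C2H5NH2(g) must end up as a reactant): +11.4 kcal
eq. 2: not needed (CO2(g) appears nowhere else).
eq. 3 reversed (CH3NH2(g) must end up as a reactant): +5.5 kcal
eq. 4 reversed (reverse to put C2H3N(l) on the reactant side): -7.5 kcal
ΔH_rxn = (+11.4) + (+5.5) + (-7.5) = 9.4 kcal

ΔH_rxn = 9.4 kcal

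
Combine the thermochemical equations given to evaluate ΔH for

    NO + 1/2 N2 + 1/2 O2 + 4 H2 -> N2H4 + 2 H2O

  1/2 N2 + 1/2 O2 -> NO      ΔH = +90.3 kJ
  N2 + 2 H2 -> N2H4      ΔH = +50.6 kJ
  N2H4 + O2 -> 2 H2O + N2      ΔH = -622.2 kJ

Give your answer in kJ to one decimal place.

ΔH = -611.3 kJ

equation 1 reversed: -90.3 kJ
equation 2 × 2: (2)·(+50.6) = +101.2 kJ
equation 3 as written: -622.2 kJ
Summing the manipulated equations, ΔH = (-1)·(+90.3) + (2)·(+50.6) + (1)·(-622.2) = -611.3 kJ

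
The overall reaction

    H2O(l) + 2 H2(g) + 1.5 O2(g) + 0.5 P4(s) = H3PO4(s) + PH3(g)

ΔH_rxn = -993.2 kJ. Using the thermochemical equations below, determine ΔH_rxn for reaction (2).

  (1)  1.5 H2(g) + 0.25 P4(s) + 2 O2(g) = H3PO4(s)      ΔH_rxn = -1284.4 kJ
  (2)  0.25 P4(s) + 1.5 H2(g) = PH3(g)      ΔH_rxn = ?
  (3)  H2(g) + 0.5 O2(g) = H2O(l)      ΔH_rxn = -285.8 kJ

ΔH_rxn = 5.4 kJ

(1) as written (H3PO4(s) already on the product side): -1284.4 kJ
(2) as written (PH3(g) already on the product side): contributes x
(3) reversed (reverse to put H2O(l) on the reactant side): +285.8 kJ
-993.2 = (-1284.4) + (+285.8) + x
x = (-993.2 − (-998.6)) / (1) = 5.4 kJ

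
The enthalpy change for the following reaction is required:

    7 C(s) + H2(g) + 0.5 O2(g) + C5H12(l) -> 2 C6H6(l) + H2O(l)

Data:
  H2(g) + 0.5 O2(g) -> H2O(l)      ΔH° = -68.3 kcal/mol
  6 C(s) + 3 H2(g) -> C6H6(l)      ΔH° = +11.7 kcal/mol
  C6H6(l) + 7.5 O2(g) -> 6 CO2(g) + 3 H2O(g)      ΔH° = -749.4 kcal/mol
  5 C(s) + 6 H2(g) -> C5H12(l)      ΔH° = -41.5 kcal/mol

equation 1 as written: -68.3 kcal/mol
equation 2 × 2: (2)·(+11.7) = +23.4 kcal/mol
equation 3: not needed.
equation 4 reversed: +41.5 kcal/mol
ΔH° = (1)·(-68.3) + (2)·(+11.7) + (-1)·(-41.5) = -3.4 kcal/mol

ΔH° = -3.4 kcal/mol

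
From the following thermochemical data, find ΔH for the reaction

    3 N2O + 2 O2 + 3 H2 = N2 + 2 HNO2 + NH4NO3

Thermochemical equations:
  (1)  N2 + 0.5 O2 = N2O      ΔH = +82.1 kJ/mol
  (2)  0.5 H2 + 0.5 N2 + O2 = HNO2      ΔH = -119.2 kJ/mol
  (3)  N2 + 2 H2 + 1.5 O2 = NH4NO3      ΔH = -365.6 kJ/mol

ΔH = -850.3 kJ/mol

(1) reversed and × 3 (reverse to put N2O on the reactant side; scale by 3 for the 3 N2O): (-3)·(+82.1) = -246.3 kJ/mol
(2) × 2 (scale by 2 for the 2 HNO2): (2)·(-119.2) = -238.4 kJ/mol
(3) as written (NH4NO3 already on the product side): -365.6 kJ/mol
ΔH = (-3)·(+82.1) + (2)·(-119.2) + (1)·(-365.6) = -850.3 kJ/mol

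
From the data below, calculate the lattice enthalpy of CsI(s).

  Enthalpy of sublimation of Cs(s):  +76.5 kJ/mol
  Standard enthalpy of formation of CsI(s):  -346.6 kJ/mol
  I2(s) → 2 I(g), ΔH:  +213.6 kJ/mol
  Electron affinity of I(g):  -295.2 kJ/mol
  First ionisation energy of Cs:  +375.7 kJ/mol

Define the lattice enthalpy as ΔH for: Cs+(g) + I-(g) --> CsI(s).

U = -610.4 kJ/mol

ΔHf° = 1·ΔHsub + 1·(ΣIE) + 1/2·D(I2) + 1·EA + U
-346.6 = 1·(+76.5) + 1·(+375.7) + 1/2·(+213.6) + 1·(-295.2) + U
U = -346.6 − (+263.8) = -610.4 kJ/mol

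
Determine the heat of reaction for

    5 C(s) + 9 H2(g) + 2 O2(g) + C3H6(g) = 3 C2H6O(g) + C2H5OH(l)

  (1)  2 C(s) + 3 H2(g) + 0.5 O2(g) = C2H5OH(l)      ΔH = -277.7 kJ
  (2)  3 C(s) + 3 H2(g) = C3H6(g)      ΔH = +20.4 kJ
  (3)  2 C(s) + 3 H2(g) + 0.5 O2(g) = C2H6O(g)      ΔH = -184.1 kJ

(1) as written: -277.7 kJ
(2) reversed: -20.4 kJ
(3) × 3: (3)·(-184.1) = -552.3 kJ
Since enthalpy is a state function, ΔH = (-277.7) + (-20.4) + (-552.3) = -850.4 kJ

ΔH = -850.4 kJ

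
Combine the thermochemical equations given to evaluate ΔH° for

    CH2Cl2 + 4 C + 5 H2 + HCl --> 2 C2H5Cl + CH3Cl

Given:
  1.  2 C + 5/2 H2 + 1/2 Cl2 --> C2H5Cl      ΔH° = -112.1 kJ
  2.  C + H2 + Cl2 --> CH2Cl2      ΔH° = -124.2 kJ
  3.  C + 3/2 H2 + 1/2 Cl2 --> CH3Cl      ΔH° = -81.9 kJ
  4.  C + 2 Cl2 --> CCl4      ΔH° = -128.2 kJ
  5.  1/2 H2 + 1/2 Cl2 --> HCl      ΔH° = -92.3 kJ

ΔH° = -89.6 kJ

eq. 1 × 2: (2)·(-112.1) = -224.2 kJ
eq. 2 reversed: +124.2 kJ
eq. 3 as written: -81.9 kJ
eq. 4: not needed.
eq. 5 reversed: +92.3 kJ
Since enthalpy is a state function, ΔH° = (2)·(-112.1) + (-1)·(-124.2) + (1)·(-81.9) + (-1)·(-92.3) = -89.6 kJ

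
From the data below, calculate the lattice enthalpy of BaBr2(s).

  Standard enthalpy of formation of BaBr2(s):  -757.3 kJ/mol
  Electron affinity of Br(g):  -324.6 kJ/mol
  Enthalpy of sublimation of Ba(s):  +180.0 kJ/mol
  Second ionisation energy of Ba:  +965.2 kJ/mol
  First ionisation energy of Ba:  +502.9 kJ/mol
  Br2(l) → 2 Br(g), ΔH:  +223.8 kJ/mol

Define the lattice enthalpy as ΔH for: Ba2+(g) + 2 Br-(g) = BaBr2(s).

U = -1980.0 kJ/mol

ΔHf° = 1·ΔHsub + 1·(ΣIE) + 1·D(Br2) + 2·EA + U
-757.3 = 1·(+180.0) + 1·(+1468.1) + 1·(+223.8) + 2·(-324.6) + U
U = -757.3 − (+1222.7) = -1980.0 kJ/mol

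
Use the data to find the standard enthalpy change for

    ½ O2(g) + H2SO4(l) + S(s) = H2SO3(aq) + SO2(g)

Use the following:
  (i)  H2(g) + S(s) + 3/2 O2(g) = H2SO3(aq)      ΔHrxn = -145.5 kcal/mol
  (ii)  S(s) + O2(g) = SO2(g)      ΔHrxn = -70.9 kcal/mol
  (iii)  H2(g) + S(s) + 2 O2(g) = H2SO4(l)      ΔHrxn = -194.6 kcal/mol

ΔHrxn = -21.8 kcal/mol

(i) as written (H2SO3(aq) already on the product side): -145.5 kcal/mol
(ii) as written (SO2(g) already on the product side): -70.9 kcal/mol
(iii) reversed (reverse to put H2SO4(l) on the reactant side): +194.6 kcal/mol
Since enthalpy is a state function, ΔHrxn = (-145.5) + (-70.9) + (+194.6) = -21.8 kcal/mol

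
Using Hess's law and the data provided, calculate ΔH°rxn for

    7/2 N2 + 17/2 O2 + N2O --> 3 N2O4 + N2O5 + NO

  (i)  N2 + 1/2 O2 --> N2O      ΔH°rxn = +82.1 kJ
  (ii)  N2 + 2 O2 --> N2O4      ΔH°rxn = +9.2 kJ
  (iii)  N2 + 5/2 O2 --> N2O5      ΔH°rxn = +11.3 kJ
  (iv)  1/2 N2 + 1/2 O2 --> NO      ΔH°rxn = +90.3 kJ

ΔH°rxn = 47.1 kJ

(i) reversed (N2O must end up as a reactant): -82.1 kJ
(ii) × 3 (×3 to match 3 N2O4 in the target): (3)·(+9.2) = +27.6 kJ
(iii) as written (N2O5 already on the product side): +11.3 kJ
(iv) as written (NO already on the product side): +90.3 kJ
ΔH°rxn = (-1)·(+82.1) + (3)·(+9.2) + (1)·(+11.3) + (1)·(+90.3) = 47.1 kJ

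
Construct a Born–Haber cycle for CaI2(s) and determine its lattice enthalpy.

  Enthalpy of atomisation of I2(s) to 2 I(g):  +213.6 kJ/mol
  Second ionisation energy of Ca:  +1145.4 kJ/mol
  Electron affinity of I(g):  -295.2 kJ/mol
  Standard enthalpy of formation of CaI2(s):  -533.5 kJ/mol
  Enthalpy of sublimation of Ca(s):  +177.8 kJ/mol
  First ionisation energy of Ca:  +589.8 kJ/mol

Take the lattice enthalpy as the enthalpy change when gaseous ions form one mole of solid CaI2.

ΔHf° = 1·ΔHsub + 1·(ΣIE) + 1·D(I2) + 2·EA + U
-533.5 = 1·(+177.8) + 1·(+1735.2) + 1·(+213.6) + 2·(-295.2) + U
U = -533.5 − (+1536.2) = -2069.7 kJ/mol

U = -2069.7 kJ/mol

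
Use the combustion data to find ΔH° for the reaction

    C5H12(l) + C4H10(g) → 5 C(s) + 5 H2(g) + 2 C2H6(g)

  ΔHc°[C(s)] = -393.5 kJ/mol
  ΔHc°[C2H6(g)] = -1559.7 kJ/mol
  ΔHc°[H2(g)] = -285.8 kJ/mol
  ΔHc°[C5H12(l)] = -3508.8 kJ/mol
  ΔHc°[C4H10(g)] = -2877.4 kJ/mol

Using ΔH = Σ nΔHc°(reactants) − Σ nΔHc°(products):
= [1·(-3508.8) + 1·(-2877.4)] − [5·(-393.5) + 5·(-285.8) + 2·(-1559.7)]
= 129.7 kJ/mol

ΔH° = 129.7 kJ/mol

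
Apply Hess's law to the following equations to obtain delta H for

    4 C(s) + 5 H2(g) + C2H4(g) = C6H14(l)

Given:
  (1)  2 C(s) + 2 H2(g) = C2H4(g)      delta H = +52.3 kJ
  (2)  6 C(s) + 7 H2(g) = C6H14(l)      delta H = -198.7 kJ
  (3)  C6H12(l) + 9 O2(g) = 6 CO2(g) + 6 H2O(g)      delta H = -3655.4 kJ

delta H = -251.0 kJ

(1) reversed (C2H4(g) must end up as a reactant): -52.3 kJ
(2) as written (C6H14(l) already on the product side): -198.7 kJ
(3): not needed (CO2(g) appears nowhere else).
Combining the equations, delta H = (-1)·(+52.3) + (1)·(-198.7) = -251.0 kJ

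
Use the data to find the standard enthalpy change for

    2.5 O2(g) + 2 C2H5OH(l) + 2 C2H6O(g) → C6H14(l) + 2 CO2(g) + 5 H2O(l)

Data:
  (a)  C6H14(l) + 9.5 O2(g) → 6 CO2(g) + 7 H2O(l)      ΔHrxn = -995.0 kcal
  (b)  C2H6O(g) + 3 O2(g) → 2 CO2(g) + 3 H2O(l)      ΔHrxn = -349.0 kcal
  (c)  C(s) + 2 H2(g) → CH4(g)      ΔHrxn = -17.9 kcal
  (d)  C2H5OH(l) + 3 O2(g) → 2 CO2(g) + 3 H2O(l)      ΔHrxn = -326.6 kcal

(a) reversed (reverse to put C6H14(l) on the product side): +995.0 kcal
(b) × 2 (×2 to match 2 C2H6O(g) in the target): (2)·(-349.0) = -698.0 kcal
(c): not needed (CH4(g) appears nowhere else).
(d) × 2 (scale by 2 for the 2 C2H5OH(l)): (2)·(-326.6) = -653.2 kcal
Combining the equations, ΔHrxn = (-1)·(-995.0) + (2)·(-349.0) + (2)·(-326.6) = -356.2 kcal

ΔHrxn = -356.2 kcal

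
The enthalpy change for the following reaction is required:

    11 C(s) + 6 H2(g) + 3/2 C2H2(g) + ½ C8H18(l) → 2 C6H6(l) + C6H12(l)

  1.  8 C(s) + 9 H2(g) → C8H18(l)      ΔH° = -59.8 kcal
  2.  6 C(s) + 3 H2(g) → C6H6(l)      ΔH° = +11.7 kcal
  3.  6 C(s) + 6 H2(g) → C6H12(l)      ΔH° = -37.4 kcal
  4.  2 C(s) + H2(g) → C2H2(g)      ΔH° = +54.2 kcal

eq. 1 reversed and × 1/2 (reverse to put C8H18(l) on the reactant side; scale by 1/2 for the 1/2 C8H18(l)): (-1/2)·(-59.8) = +29.9 kcal
eq. 2 × 2 (×2 to match 2 C6H6(l) in the target): (2)·(+11.7) = +23.4 kcal
eq. 3 as written (C6H12(l) already on the product side): -37.4 kcal
eq. 4 reversed and × 3/2 (C2H2(g) must end up as a reactant; scale by 3/2 for the 3/2 C2H2(g)): (-3/2)·(+54.2) = -81.3 kcal
Since enthalpy is a state function, ΔH° = (+29.9) + (+23.4) + (-37.4) + (-81.3) = -65.4 kcal

ΔH° = -65.4 kcal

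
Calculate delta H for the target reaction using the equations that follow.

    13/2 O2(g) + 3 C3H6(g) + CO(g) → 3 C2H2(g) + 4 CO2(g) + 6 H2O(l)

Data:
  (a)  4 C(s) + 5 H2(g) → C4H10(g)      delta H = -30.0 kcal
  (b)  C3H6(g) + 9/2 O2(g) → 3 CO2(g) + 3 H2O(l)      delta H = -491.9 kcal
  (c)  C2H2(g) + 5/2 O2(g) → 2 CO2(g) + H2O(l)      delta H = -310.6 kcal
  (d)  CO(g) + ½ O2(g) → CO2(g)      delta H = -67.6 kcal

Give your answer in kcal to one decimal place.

(a): not needed.
(b) × 3: (3)·(-491.9) = -1475.7 kcal
(c) reversed and × 3: (-3)·(-310.6) = +931.8 kcal
(d) as written: -67.6 kcal
Since enthalpy is a state function, delta H = (3)·(-491.9) + (-3)·(-310.6) + (1)·(-67.6) = -611.5 kcal

delta H = -611.5 kcal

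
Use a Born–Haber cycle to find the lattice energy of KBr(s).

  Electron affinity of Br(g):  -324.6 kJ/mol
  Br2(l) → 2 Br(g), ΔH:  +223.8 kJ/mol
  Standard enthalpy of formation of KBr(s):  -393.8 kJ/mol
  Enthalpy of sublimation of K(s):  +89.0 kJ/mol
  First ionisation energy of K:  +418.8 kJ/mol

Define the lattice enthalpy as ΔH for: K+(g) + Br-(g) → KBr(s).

U = -688.9 kJ/mol

ΔHf° = 1·ΔHsub + 1·(ΣIE) + 1/2·D(Br2) + 1·EA + U
-393.8 = 1·(+89.0) + 1·(+418.8) + 1/2·(+223.8) + 1·(-324.6) + U
U = -393.8 − (+295.1) = -688.9 kJ/mol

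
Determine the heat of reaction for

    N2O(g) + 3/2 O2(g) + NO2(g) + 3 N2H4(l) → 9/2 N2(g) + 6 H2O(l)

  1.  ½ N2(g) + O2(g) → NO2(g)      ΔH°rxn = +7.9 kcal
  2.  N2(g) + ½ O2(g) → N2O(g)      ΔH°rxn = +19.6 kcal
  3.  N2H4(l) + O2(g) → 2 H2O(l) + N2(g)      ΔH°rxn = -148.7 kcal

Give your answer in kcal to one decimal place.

ΔH°rxn = -473.6 kcal

eq. 1 reversed: -7.9 kcal
eq. 2 reversed: -19.6 kcal
eq. 3 × 3: (3)·(-148.7) = -446.1 kcal
Since enthalpy is a state function, ΔH°rxn = (-1)·(+7.9) + (-1)·(+19.6) + (3)·(-148.7) = -473.6 kcal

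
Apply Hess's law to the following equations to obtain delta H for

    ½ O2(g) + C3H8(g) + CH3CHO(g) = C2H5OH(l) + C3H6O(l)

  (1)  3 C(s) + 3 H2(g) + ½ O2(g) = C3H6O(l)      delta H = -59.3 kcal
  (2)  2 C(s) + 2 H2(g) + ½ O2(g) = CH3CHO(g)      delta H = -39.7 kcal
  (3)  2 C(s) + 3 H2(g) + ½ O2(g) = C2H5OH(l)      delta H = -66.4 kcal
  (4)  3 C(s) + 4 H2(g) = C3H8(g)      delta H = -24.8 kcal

delta H = -61.2 kcal

(1) as written (C3H6O(l) already on the product side): -59.3 kcal
(2) reversed (CH3CHO(g) must end up as a reactant): +39.7 kcal
(3) as written (C2H5OH(l) already on the product side): -66.4 kcal
(4) reversed (reverse to put C3H8(g) on the reactant side): +24.8 kcal
delta H = (1)·(-59.3) + (-1)·(-39.7) + (1)·(-66.4) + (-1)·(-24.8) = -61.2 kcal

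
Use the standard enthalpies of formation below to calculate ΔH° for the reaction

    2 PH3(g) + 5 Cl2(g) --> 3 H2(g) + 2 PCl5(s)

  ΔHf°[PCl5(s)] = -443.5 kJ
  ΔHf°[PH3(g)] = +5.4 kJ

ΔH°rxn = Σ nΔHf°(products) − Σ nΔHf°(reactants).
Products: 3·(+0.0) + 2·(-443.5) = -887.0
Reactants: 2·(+5.4) + 5·(+0.0) = +10.8
ΔH° = (-887.0) − (+10.8) = -897.8 kJ

ΔH° = -897.8 kJ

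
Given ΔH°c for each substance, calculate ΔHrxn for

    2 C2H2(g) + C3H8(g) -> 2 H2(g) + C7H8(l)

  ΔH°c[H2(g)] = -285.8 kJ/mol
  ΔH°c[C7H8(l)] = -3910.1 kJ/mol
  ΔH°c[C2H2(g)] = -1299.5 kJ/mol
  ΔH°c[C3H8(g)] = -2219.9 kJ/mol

Using ΔH = Σ nΔHc°(reactants) − Σ nΔHc°(products):
= [2·(-1299.5) + 1·(-2219.9)] − [2·(-285.8) + 1·(-3910.1)]
= -337.2 kJ/mol

ΔHrxn = -337.2 kJ/mol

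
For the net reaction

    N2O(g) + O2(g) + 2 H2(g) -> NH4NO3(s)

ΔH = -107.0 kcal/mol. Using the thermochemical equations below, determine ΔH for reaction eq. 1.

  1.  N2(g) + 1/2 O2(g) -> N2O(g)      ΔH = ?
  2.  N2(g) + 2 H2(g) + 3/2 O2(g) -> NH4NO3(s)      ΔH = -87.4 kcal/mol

eq. 1 reversed (reverse to put N2O(g) on the reactant side): contributes −x
eq. 2 as written (NH4NO3(s) already on the product side): -87.4 kcal/mol
-107.0 = (-87.4) − x
x = (-107.0 − (-87.4)) / (-1) = 19.6 kcal/mol

ΔH = 19.6 kcal/mol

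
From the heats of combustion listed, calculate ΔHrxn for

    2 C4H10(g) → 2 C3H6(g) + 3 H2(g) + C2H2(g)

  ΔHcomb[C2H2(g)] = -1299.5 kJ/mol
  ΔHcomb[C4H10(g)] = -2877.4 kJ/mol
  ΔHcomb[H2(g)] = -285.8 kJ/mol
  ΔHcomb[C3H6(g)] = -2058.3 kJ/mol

ΔHrxn = 518.7 kJ/mol

Using ΔH = Σ nΔHc°(reactants) − Σ nΔHc°(products):
= [2·(-2877.4)] − [2·(-2058.3) + 3·(-285.8) + 1·(-1299.5)]
= 518.7 kJ/mol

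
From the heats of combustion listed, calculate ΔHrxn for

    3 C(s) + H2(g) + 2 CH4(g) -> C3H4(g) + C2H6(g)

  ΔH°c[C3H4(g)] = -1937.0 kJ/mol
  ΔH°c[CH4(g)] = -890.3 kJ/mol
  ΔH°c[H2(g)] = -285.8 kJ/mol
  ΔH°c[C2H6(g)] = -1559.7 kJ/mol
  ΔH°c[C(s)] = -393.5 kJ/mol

Using ΔH = Σ nΔHc°(reactants) − Σ nΔHc°(products):
= [3·(-393.5) + 1·(-285.8) + 2·(-890.3)] − [1·(-1937.0) + 1·(-1559.7)]
= 249.8 kJ/mol

ΔHrxn = 249.8 kJ/mol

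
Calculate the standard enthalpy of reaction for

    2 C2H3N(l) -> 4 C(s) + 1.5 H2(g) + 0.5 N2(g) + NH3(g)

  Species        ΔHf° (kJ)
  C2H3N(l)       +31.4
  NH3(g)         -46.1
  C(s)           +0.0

ΔH°rxn = -108.9 kJ

Products: 4·(+0.0) + 3/2·(+0.0) + 1/2·(+0.0) + 1·(-46.1) = -46.1
Reactants: 2·(+31.4) = +62.8
ΔH°rxn = (-46.1) − (+62.8) = -108.9 kJ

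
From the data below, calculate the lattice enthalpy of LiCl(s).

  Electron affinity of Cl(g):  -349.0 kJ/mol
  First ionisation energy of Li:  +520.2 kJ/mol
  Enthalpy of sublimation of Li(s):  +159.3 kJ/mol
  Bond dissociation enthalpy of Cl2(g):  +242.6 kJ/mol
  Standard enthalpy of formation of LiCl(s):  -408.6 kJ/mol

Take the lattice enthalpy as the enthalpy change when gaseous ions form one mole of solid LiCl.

ΔHf° = 1·ΔHsub + 1·(ΣIE) + 1/2·D(Cl2) + 1·EA + U
-408.6 = 1·(+159.3) + 1·(+520.2) + 1/2·(+242.6) + 1·(-349.0) + U
U = -408.6 − (+451.8) = -860.4 kJ/mol

U = -860.4 kJ/mol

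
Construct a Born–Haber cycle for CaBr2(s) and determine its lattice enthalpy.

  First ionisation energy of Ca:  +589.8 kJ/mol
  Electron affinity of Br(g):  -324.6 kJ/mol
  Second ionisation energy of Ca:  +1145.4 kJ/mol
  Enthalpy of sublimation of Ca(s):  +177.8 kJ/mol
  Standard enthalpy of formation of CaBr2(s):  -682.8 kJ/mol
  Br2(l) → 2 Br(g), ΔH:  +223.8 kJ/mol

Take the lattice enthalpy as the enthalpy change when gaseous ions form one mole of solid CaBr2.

ΔHf° = 1·ΔHsub + 1·(ΣIE) + 1·D(Br2) + 2·EA + U
-682.8 = 1·(+177.8) + 1·(+1735.2) + 1·(+223.8) + 2·(-324.6) + U
U = -682.8 − (+1487.6) = -2170.4 kJ/mol

U = -2170.4 kJ/mol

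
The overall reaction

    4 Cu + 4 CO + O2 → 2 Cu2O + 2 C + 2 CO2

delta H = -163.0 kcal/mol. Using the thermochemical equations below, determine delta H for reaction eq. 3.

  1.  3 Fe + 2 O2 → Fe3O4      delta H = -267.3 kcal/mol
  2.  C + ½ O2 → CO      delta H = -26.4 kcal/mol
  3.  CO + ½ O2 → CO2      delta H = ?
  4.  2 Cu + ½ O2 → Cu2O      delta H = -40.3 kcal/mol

delta H = -67.6 kcal/mol

eq. 1: not needed.
eq. 2 reversed and × 2: (-2)·(-26.4) = +52.8 kcal/mol
eq. 3 × 2: contributes 2·x
eq. 4 × 2: (2)·(-40.3) = -80.6 kcal/mol
-163.0 = (+52.8) + (-80.6) + 2·x
x = (-163.0 − (-27.8)) / (2) = -67.6 kcal/mol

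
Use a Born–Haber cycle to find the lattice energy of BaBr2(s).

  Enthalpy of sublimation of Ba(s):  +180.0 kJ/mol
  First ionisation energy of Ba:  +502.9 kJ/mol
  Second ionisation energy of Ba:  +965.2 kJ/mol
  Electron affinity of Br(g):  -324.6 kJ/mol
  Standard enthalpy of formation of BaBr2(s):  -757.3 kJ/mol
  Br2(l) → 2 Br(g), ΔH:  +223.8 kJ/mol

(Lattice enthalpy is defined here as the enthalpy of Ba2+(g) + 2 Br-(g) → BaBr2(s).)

U = -1980.0 kJ/mol

ΔHf° = 1·ΔHsub + 1·(ΣIE) + 1·D(Br2) + 2·EA + U
-757.3 = 1·(+180.0) + 1·(+1468.1) + 1·(+223.8) + 2·(-324.6) + U
U = -757.3 − (+1222.7) = -1980.0 kJ/mol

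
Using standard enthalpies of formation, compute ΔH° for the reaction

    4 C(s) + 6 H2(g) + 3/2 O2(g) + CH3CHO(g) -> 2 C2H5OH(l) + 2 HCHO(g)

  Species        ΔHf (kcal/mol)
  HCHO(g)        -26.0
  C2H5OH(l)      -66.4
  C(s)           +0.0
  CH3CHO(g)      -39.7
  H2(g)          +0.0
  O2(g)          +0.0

ΔH° = -145.1 kcal/mol

Products: 2·(-66.4) + 2·(-26.0) = -184.8
Reactants: 4·(+0.0) + 6·(+0.0) + 3/2·(+0.0) + 1·(-39.7) = -39.7
ΔH° = (-184.8) − (-39.7) = -145.1 kcal/mol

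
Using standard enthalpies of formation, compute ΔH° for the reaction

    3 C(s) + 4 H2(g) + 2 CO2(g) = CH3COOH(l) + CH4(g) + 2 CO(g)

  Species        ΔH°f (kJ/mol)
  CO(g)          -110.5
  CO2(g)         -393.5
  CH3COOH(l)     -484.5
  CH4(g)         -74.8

Products: 1·(-484.5) + 1·(-74.8) + 2·(-110.5) = -780.3
Reactants: 3·(+0.0) + 4·(+0.0) + 2·(-393.5) = -787.0
ΔH° = (-780.3) − (-787.0) = 6.7 kJ/mol

ΔH° = 6.7 kJ/mol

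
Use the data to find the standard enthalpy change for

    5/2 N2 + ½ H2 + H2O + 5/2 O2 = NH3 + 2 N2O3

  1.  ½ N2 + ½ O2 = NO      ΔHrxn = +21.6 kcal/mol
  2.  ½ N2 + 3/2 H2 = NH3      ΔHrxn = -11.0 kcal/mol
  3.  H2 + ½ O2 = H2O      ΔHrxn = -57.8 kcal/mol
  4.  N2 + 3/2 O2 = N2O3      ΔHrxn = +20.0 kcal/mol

ΔHrxn = 86.8 kcal/mol

eq. 1: not needed.
eq. 2 as written: -11.0 kcal/mol
eq. 3 reversed: +57.8 kcal/mol
eq. 4 × 2: (2)·(+20.0) = +40.0 kcal/mol
ΔHrxn = (-11.0) + (+57.8) + (+40.0) = 86.8 kcal/mol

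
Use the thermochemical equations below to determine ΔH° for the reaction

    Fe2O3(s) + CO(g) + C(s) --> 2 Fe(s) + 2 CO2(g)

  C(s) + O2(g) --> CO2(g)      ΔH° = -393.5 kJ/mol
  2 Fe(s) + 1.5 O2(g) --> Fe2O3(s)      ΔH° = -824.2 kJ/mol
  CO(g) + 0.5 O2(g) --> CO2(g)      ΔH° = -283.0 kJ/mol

ΔH° = 147.7 kJ/mol

equation 1 as written (C(s) already on the reactant side): -393.5 kJ/mol
equation 2 reversed (reverse to put Fe2O3(s) on the reactant side): +824.2 kJ/mol
equation 3 as written (CO(g) already on the reactant side): -283.0 kJ/mol
Since enthalpy is a state function, ΔH° = (1)·(-393.5) + (-1)·(-824.2) + (1)·(-283.0) = 147.7 kJ/mol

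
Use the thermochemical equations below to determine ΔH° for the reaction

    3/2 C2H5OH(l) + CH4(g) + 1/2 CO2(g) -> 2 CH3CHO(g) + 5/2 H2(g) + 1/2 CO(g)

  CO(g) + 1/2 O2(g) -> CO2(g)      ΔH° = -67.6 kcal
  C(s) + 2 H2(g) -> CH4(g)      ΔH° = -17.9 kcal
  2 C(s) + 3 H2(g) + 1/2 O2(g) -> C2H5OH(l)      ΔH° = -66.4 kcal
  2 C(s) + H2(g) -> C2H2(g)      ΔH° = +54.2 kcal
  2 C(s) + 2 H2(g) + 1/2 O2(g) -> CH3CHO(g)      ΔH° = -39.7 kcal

ΔH° = 71.9 kcal

equation 1 reversed and × 1/2 (CO(g) must end up as a product; scale by 1/2 for the 1/2 CO(g)): (-1/2)·(-67.6) = +33.8 kcal
equation 2 reversed (reverse to put CH4(g) on the reactant side): +17.9 kcal
equation 3 reversed and × 3/2 (reverse to put C2H5OH(l) on the reactant side; ×3/2 to match 3/2 C2H5OH(l) in the target): (-3/2)·(-66.4) = +99.6 kcal
equation 4: not needed (C2H2(g) appears nowhere else).
equation 5 × 2 (×2 to match 2 CH3CHO(g) in the target): (2)·(-39.7) = -79.4 kcal
Combining the equations, ΔH° = (-1/2)·(-67.6) + (-1)·(-17.9) + (-3/2)·(-66.4) + (2)·(-39.7) = 71.9 kcal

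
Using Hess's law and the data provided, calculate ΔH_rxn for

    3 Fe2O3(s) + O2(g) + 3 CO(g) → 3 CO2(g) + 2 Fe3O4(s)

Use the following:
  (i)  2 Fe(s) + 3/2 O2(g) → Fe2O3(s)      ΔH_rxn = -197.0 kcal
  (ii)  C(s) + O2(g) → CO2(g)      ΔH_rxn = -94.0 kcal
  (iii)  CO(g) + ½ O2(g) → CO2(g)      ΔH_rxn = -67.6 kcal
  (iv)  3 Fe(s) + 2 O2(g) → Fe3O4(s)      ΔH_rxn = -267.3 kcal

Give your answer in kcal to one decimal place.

ΔH_rxn = -146.4 kcal

(i) reversed and × 3: (-3)·(-197.0) = +591.0 kcal
(ii): not needed.
(iii) × 3: (3)·(-67.6) = -202.8 kcal
(iv) × 2: (2)·(-267.3) = -534.6 kcal
Since enthalpy is a state function, ΔH_rxn = (+591.0) + (-202.8) + (-534.6) = -146.4 kcal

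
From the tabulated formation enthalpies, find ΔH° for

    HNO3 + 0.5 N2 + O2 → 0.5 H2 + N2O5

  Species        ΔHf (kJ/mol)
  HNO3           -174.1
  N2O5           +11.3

Products: 1/2·(+0.0) + 1·(+11.3) = +11.3
Reactants: 1·(-174.1) + 1/2·(+0.0) + 1·(+0.0) = -174.1
ΔH° = (+11.3) − (-174.1) = 185.4 kJ/mol

ΔH° = 185.4 kJ/mol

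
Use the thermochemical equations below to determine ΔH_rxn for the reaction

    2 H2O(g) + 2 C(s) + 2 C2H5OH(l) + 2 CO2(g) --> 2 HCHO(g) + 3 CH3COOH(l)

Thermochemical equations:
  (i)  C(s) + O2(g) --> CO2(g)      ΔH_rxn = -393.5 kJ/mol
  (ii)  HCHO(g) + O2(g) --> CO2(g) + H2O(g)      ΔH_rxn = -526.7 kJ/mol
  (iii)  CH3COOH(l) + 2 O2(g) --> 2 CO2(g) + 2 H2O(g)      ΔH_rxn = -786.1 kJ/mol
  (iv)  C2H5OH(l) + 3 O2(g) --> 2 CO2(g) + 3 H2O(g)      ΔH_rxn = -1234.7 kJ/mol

(i) × 2 (scale by 2 for the 2 C(s)): (2)·(-393.5) = -787.0 kJ/mol
(ii) reversed and × 2 (reverse to put HCHO(g) on the product side; scale by 2 for the 2 HCHO(g)): (-2)·(-526.7) = +1053.4 kJ/mol
(iii) reversed and × 3 (CH3COOH(l) must end up as a product; ×3 to match 3 CH3COOH(l) in the target): (-3)·(-786.1) = +2358.3 kJ/mol
(iv) × 2 (scale by 2 for the 2 C2H5OH(l)): (2)·(-1234.7) = -2469.4 kJ/mol
Combining the equations, ΔH_rxn = (-787.0) + (+1053.4) + (+2358.3) + (-2469.4) = 155.3 kJ/mol

ΔH_rxn = 155.3 kJ/mol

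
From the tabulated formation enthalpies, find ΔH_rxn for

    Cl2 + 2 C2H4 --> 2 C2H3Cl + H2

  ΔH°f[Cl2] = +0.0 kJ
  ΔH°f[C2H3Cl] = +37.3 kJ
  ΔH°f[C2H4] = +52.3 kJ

Products: 2·(+37.3) + 1·(+0.0) = +74.6
Reactants: 1·(+0.0) + 2·(+52.3) = +104.6
ΔH_rxn = (+74.6) − (+104.6) = -30.0 kJ

ΔH_rxn = -30.0 kJ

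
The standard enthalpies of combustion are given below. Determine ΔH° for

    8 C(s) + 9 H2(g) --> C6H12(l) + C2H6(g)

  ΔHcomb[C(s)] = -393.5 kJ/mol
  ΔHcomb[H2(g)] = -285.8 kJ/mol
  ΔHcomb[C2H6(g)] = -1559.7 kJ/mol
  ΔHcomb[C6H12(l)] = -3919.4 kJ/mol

With combustion enthalpies, reactants minus products:
= [8·(-393.5) + 9·(-285.8)] − [1·(-3919.4) + 1·(-1559.7)]
= -241.1 kJ/mol

ΔH° = -241.1 kJ/mol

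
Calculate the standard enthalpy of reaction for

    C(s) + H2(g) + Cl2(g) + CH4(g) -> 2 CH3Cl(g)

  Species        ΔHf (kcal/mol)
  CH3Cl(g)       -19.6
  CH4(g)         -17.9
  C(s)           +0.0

Products: 2·(-19.6) = -39.2
Reactants: 1·(+0.0) + 1·(+0.0) + 1·(+0.0) + 1·(-17.9) = -17.9
ΔH_rxn = (-39.2) − (-17.9) = -21.3 kcal/mol

ΔH_rxn = -21.3 kcal/mol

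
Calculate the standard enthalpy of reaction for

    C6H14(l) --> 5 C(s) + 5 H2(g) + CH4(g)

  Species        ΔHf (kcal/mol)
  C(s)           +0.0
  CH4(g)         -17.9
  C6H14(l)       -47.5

ΔH°rxn = Σ nΔHf°(products) − Σ nΔHf°(reactants).
Products: 5·(+0.0) + 5·(+0.0) + 1·(-17.9) = -17.9
Reactants: 1·(-47.5) = -47.5
ΔH_rxn = (-17.9) − (-47.5) = 29.6 kcal/mol

ΔH_rxn = 29.6 kcal/mol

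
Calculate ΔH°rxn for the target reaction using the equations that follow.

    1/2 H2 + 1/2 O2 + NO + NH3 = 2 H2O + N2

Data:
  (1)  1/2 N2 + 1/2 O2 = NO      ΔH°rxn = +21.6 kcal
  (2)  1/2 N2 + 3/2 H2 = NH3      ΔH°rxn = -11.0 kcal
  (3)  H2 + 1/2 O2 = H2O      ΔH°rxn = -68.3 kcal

ΔH°rxn = -147.2 kcal

(1) reversed: -21.6 kcal
(2) reversed: +11.0 kcal
(3) × 2: (2)·(-68.3) = -136.6 kcal
Summing the manipulated equations, ΔH°rxn = (-21.6) + (+11.0) + (-136.6) = -147.2 kcal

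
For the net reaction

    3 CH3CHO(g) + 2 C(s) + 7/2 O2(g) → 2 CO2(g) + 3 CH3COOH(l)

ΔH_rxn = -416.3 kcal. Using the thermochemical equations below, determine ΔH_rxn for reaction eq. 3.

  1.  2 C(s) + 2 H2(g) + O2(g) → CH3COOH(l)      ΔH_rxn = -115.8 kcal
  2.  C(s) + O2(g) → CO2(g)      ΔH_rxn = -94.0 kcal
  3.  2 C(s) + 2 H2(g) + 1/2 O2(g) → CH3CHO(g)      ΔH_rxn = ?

ΔH_rxn = -39.7 kcal

eq. 1 × 3 (scale by 3 for the 3 CH3COOH(l)): (3)·(-115.8) = -347.4 kcal
eq. 2 × 2 (×2 to match 2 CO2(g) in the target): (2)·(-94.0) = -188.0 kcal
eq. 3 reversed and × 3 (reverse to put CH3CHO(g) on the reactant side; scale by 3 for the 3 CH3CHO(g)): contributes −3·x
-416.3 = (-347.4) + (-188.0) − 3·x
x = (-416.3 − (-535.4)) / (-3) = -39.7 kcal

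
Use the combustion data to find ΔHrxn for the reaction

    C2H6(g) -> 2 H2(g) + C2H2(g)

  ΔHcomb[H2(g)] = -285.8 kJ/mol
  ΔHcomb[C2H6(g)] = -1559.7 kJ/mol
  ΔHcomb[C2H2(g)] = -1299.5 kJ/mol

ΔHrxn = 311.4 kJ/mol

With combustion enthalpies, reactants minus products:
= [1·(-1559.7)] − [2·(-285.8) + 1·(-1299.5)]
= 311.4 kJ/mol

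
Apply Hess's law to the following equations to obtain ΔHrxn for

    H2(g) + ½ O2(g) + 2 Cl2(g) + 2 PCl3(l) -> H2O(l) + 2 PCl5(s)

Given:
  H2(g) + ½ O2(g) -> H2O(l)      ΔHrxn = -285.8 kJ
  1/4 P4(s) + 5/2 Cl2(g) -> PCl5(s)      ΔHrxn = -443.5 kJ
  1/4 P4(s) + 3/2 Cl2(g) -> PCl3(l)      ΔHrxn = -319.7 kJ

equation 1 as written (H2O(l) already on the product side): -285.8 kJ
equation 2 × 2 (scale by 2 for the 2 PCl5(s)): (2)·(-443.5) = -887.0 kJ
equation 3 reversed and × 2 (reverse to put PCl3(l) on the reactant side; ×2 to match 2 PCl3(l) in the target): (-2)·(-319.7) = +639.4 kJ
ΔHrxn = (1)·(-285.8) + (2)·(-443.5) + (-2)·(-319.7) = -533.4 kJ

ΔHrxn = -533.4 kJ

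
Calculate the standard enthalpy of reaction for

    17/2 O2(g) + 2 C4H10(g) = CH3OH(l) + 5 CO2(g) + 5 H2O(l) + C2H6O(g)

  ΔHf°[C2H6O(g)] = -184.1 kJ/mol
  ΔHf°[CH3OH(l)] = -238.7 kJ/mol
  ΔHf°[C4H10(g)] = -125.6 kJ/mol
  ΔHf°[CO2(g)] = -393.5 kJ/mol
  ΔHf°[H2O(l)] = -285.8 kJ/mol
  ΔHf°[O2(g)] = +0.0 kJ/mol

ΔH° = -3568.1 kJ/mol

Products: 1·(-238.7) + 5·(-393.5) + 5·(-285.8) + 1·(-184.1) = -3819.3
Reactants: 17/2·(+0.0) + 2·(-125.6) = -251.2
ΔH° = (-3819.3) − (-251.2) = -3568.1 kJ/mol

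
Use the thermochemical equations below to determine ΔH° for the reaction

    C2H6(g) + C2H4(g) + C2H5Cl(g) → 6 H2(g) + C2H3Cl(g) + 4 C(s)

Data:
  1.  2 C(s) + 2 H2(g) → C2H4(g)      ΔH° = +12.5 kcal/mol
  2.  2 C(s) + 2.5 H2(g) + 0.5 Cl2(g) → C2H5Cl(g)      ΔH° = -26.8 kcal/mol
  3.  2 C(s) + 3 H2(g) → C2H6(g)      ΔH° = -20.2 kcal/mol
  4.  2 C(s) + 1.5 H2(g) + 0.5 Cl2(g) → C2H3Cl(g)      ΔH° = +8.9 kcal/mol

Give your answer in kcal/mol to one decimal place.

eq. 1 reversed: -12.5 kcal/mol
eq. 2 reversed: +26.8 kcal/mol
eq. 3 reversed: +20.2 kcal/mol
eq. 4 as written: +8.9 kcal/mol
Combining the equations, ΔH° = (-12.5) + (+26.8) + (+20.2) + (+8.9) = 43.4 kcal/mol

ΔH° = 43.4 kcal/mol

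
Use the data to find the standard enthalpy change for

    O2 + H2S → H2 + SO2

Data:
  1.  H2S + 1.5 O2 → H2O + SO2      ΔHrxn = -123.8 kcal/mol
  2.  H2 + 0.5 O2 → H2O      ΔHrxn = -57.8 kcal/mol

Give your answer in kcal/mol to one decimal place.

eq. 1 as written (H2S already on the reactant side): -123.8 kcal/mol
eq. 2 reversed (H2 must end up as a product): +57.8 kcal/mol
ΔHrxn = (-123.8) + (+57.8) = -66.0 kcal/mol

ΔHrxn = -66.0 kcal/mol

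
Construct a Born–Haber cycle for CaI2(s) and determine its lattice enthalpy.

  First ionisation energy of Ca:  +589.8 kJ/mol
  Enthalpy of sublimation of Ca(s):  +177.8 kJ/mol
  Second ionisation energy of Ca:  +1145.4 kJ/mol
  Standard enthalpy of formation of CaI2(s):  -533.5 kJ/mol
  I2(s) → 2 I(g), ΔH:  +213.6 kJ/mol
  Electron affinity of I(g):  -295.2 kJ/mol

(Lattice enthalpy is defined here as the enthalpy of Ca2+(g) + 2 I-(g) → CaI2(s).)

ΔHf° = 1·ΔHsub + 1·(ΣIE) + 1·D(I2) + 2·EA + U
-533.5 = 1·(+177.8) + 1·(+1735.2) + 1·(+213.6) + 2·(-295.2) + U
U = -533.5 − (+1536.2) = -2069.7 kJ/mol

U = -2069.7 kJ/mol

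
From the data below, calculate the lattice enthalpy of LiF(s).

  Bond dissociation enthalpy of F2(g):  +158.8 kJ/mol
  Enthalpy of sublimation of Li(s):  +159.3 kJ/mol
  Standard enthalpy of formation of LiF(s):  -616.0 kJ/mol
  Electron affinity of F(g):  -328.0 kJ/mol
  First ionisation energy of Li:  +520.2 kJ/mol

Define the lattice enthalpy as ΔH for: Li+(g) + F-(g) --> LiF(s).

ΔHf° = 1·ΔHsub + 1·(ΣIE) + 1/2·D(F2) + 1·EA + U
-616.0 = 1·(+159.3) + 1·(+520.2) + 1/2·(+158.8) + 1·(-328.0) + U
U = -616.0 − (+430.9) = -1046.9 kJ/mol

U = -1046.9 kJ/mol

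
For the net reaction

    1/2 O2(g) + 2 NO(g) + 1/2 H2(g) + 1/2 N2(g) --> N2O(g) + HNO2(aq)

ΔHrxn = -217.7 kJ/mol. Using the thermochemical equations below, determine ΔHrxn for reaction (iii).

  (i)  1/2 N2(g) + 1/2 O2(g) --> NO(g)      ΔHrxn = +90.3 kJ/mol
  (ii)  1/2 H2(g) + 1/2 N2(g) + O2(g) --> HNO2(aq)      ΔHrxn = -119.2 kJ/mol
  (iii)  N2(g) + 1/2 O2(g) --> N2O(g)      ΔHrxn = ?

(i) reversed and × 2: (-2)·(+90.3) = -180.6 kJ/mol
(ii) as written: -119.2 kJ/mol
(iii) as written: contributes x
-217.7 = (-180.6) + (-119.2) + x
x = (-217.7 − (-299.8)) / (1) = 82.1 kJ/mol

ΔHrxn = 82.1 kJ/mol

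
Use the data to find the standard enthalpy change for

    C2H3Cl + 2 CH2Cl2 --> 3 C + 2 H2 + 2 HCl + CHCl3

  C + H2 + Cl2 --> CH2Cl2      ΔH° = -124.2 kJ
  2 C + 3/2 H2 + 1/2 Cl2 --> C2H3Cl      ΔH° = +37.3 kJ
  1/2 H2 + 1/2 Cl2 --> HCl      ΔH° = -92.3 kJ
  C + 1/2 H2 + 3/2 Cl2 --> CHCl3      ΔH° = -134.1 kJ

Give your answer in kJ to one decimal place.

equation 1 reversed and × 2: (-2)·(-124.2) = +248.4 kJ
equation 2 reversed: -37.3 kJ
equation 3 × 2: (2)·(-92.3) = -184.6 kJ
equation 4 as written: -134.1 kJ
ΔH° = (+248.4) + (-37.3) + (-184.6) + (-134.1) = -107.6 kJ

ΔH° = -107.6 kJ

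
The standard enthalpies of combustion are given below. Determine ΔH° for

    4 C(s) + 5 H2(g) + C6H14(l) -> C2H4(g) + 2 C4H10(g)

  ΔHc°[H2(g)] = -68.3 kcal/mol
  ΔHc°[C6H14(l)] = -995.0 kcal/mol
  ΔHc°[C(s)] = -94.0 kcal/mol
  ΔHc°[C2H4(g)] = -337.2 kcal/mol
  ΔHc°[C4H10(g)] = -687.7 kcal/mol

ΔH° = 0.1 kcal/mol

With combustion enthalpies, reactants minus products:
= [4·(-94.0) + 5·(-68.3) + 1·(-995.0)] − [1·(-337.2) + 2·(-687.7)]
= 0.1 kcal/mol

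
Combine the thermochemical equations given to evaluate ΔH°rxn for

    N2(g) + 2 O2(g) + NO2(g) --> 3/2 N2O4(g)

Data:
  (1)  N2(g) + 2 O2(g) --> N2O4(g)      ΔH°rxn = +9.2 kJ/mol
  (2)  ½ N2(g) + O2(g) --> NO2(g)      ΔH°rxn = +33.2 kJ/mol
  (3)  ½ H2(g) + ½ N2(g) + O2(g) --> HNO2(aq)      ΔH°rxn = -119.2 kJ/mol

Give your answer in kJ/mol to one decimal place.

ΔH°rxn = -19.4 kJ/mol

(1) × 3/2: (3/2)·(+9.2) = +13.8 kJ/mol
(2) reversed: -33.2 kJ/mol
(3): not needed.
Combining the equations, ΔH°rxn = (+13.8) + (-33.2) = -19.4 kJ/mol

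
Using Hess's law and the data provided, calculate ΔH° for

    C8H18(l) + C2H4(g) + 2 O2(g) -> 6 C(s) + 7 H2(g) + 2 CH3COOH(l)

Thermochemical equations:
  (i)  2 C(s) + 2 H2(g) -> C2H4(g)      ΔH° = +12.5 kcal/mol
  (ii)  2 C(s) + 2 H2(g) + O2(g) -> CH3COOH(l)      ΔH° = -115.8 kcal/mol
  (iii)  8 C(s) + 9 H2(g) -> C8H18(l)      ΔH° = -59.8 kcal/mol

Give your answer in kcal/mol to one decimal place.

ΔH° = -184.3 kcal/mol

(i) reversed (C2H4(g) must end up as a reactant): -12.5 kcal/mol
(ii) × 2 (scale by 2 for the 2 CH3COOH(l)): (2)·(-115.8) = -231.6 kcal/mol
(iii) reversed (reverse to put C8H18(l) on the reactant side): +59.8 kcal/mol
Since enthalpy is a state function, ΔH° = (-1)·(+12.5) + (2)·(-115.8) + (-1)·(-59.8) = -184.3 kcal/mol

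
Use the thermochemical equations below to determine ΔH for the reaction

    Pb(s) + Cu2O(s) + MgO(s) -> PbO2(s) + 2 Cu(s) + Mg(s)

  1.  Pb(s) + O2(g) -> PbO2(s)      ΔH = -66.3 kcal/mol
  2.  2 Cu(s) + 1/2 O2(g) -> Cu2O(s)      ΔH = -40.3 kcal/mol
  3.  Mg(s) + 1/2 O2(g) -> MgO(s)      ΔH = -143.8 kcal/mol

ΔH = 117.8 kcal/mol

eq. 1 as written: -66.3 kcal/mol
eq. 2 reversed: +40.3 kcal/mol
eq. 3 reversed: +143.8 kcal/mol
ΔH = (-66.3) + (+40.3) + (+143.8) = 117.8 kcal/mol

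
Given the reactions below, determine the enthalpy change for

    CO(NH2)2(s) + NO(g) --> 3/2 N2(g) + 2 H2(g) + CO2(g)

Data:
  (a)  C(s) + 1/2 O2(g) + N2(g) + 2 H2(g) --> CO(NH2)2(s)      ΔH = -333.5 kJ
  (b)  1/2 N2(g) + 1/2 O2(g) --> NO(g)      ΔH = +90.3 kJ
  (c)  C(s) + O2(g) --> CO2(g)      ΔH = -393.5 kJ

ΔH = -150.3 kJ

(a) reversed (CO(NH2)2(s) must end up as a reactant): +333.5 kJ
(b) reversed (reverse to put NO(g) on the reactant side): -90.3 kJ
(c) as written (CO2(g) already on the product side): -393.5 kJ
ΔH = (-1)·(-333.5) + (-1)·(+90.3) + (1)·(-393.5) = -150.3 kJ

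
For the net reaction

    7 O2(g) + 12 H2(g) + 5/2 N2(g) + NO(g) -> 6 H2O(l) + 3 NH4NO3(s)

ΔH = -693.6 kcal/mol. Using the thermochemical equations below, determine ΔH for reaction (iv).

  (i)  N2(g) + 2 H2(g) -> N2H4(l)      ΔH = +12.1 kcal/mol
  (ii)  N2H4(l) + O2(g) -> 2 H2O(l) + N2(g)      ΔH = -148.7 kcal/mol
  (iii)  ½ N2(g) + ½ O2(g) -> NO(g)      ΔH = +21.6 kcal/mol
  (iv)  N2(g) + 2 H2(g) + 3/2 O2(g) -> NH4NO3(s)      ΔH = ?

(i) × 3: (3)·(+12.1) = +36.3 kcal/mol
(ii) × 3 (×3 to match 6 H2O(l) in the target): (3)·(-148.7) = -446.1 kcal/mol
(iii) reversed (reverse to put NO(g) on the reactant side): -21.6 kcal/mol
(iv) × 3 (scale by 3 for the 3 NH4NO3(s)): contributes 3·x
-693.6 = (+36.3) + (-446.1) + (-21.6) + 3·x
x = (-693.6 − (-431.4)) / (3) = -87.4 kcal/mol

ΔH = -87.4 kcal/mol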